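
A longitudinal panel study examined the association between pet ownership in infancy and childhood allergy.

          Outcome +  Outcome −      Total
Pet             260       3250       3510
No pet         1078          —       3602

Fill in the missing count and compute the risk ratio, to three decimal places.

The missing cell is in the unexposed row: 3602 − 1078 = 2524.
So a = 260, b = 3250, c = 1078, d = 2524.
RR = [a/(a+b)] / [c/(c+d)] = (260/3510) / (1078/3602) = 0.07407/0.29928 = 0.24751

0.248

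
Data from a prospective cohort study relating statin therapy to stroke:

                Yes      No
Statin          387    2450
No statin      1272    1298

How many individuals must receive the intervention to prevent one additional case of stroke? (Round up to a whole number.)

Risk in treated group = 387/2837 = 0.13641; risk in control = 1272/2570 = 0.49494.
Absolute risk reduction = 0.49494 − 0.13641 = 0.35853
NNT = 1 / ARR = 1 / 0.35853 = 2.789 → round up → 3

3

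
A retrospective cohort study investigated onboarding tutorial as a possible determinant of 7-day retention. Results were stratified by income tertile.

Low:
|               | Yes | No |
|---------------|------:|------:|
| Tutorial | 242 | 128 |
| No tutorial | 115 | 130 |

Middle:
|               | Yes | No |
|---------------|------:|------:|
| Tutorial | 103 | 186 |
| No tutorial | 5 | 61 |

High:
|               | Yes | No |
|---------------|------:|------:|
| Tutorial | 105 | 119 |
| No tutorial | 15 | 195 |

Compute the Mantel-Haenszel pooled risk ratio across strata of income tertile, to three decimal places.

2.054

RR_MH = Σ(aᵢ·n₀ᵢ/nᵢ) / Σ(cᵢ·n₁ᵢ/nᵢ), with n₁ᵢ = aᵢ+bᵢ (exposed), n₀ᵢ = cᵢ+dᵢ (unexposed), nᵢ = n₁ᵢ+n₀ᵢ.
Stratum 1 (Low): n₁ = 370, n₀ = 245, n = 615; a·n₀/n = 242·245/615 = 96.4065; c·n₁/n = 115·370/615 = 69.1870
Stratum 2 (Middle): n₁ = 289, n₀ = 66, n = 355; a·n₀/n = 103·66/355 = 19.1493; c·n₁/n = 5·289/355 = 4.0704
Stratum 3 (High): n₁ = 224, n₀ = 210, n = 434; a·n₀/n = 105·210/434 = 50.8065; c·n₁/n = 15·224/434 = 7.7419
RR_MH = (96.4065 + 19.1493 + 50.8065) / (69.1870 + 4.0704 + 7.7419) = 166.3623 / 80.9993 = 2.05387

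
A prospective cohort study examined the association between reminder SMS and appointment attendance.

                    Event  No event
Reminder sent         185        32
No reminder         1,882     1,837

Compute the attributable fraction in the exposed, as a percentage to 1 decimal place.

Cells: a = 185, b = 32, c = 1882, d = 1837.
Risk in exposed = 185/217 = 0.85253; risk in unexposed = 1882/3719 = 0.50605.
RR = 0.85253/0.50605 = 1.68468
AR% = (RR − 1)/RR × 100 = (1.68468 − 1)/1.68468 × 100 = 40.6417%

40.6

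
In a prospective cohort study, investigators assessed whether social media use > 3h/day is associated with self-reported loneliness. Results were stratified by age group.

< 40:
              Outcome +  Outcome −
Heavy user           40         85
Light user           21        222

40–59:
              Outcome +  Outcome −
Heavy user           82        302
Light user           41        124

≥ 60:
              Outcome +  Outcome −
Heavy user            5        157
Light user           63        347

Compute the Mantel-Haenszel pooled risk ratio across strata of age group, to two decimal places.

RR_MH = Σ(aᵢ·n₀ᵢ/nᵢ) / Σ(cᵢ·n₁ᵢ/nᵢ), with n₁ᵢ = aᵢ+bᵢ (exposed), n₀ᵢ = cᵢ+dᵢ (unexposed), nᵢ = n₁ᵢ+n₀ᵢ.
Stratum 1 (< 40): n₁ = 125, n₀ = 243, n = 368; a·n₀/n = 40·243/368 = 26.4130; c·n₁/n = 21·125/368 = 7.1332
Stratum 2 (40–59): n₁ = 384, n₀ = 165, n = 549; a·n₀/n = 82·165/549 = 24.6448; c·n₁/n = 41·384/549 = 28.6776
Stratum 3 (≥ 60): n₁ = 162, n₀ = 410, n = 572; a·n₀/n = 5·410/572 = 3.5839; c·n₁/n = 63·162/572 = 17.8427
RR_MH = (26.4130 + 24.6448 + 3.5839) / (7.1332 + 28.6776 + 17.8427) = 54.6418 / 53.6534 = 1.01842

1.02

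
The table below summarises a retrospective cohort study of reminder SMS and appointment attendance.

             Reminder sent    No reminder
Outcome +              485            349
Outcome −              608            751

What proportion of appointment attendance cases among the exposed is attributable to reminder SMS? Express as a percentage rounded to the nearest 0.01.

Reading the table with exposure as columns: a = 485 (Reminder sent, case), b = 608 (Reminder sent, non-case), c = 349 (No reminder, case), d = 751.
Risk in exposed = 485/1093 = 0.44373; risk in unexposed = 349/1100 = 0.31727.
RR = 0.44373/0.31727 = 1.39858
AR% = (RR − 1)/RR × 100 = (1.39858 − 1)/1.39858 × 100 = 28.4992%

28.50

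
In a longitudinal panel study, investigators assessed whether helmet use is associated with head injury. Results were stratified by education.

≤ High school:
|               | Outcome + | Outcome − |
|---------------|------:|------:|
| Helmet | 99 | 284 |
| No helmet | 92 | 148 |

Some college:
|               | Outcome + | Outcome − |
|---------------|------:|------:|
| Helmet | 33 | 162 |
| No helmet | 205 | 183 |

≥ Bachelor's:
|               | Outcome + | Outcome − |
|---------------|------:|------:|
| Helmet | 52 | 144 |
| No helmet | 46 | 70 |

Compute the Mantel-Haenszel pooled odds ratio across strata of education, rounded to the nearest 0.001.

OR_MH = Σ(aᵢdᵢ/nᵢ) / Σ(bᵢcᵢ/nᵢ), where nᵢ is the stratum total.
Stratum 1 (≤ High school): n = 623; a·d/n = 99·148/623 = 23.5185; b·c/n = 284·92/623 = 41.9390
Stratum 2 (Some college): n = 583; a·d/n = 33·183/583 = 10.3585; b·c/n = 162·205/583 = 56.9640
Stratum 3 (≥ Bachelor's): n = 312; a·d/n = 52·70/312 = 11.6667; b·c/n = 144·46/312 = 21.2308
OR_MH = (23.5185 + 10.3585 + 11.6667) / (41.9390 + 56.9640 + 21.2308) = 45.5436 / 120.1338 = 0.37911

0.379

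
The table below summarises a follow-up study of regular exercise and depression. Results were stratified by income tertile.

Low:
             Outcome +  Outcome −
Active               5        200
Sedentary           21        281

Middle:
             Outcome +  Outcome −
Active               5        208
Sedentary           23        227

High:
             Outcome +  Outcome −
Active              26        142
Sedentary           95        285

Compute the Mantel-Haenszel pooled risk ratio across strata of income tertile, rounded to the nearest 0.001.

RR_MH = Σ(aᵢ·n₀ᵢ/nᵢ) / Σ(cᵢ·n₁ᵢ/nᵢ), with n₁ᵢ = aᵢ+bᵢ (exposed), n₀ᵢ = cᵢ+dᵢ (unexposed), nᵢ = n₁ᵢ+n₀ᵢ.
Stratum 1 (Low): n₁ = 205, n₀ = 302, n = 507; a·n₀/n = 5·302/507 = 2.9783; c·n₁/n = 21·205/507 = 8.4911
Stratum 2 (Middle): n₁ = 213, n₀ = 250, n = 463; a·n₀/n = 5·250/463 = 2.6998; c·n₁/n = 23·213/463 = 10.5810
Stratum 3 (High): n₁ = 168, n₀ = 380, n = 548; a·n₀/n = 26·380/548 = 18.0292; c·n₁/n = 95·168/548 = 29.1241
RR_MH = (2.9783 + 2.6998 + 18.0292) / (8.4911 + 10.5810 + 29.1241) = 23.7073 / 48.1962 = 0.49189

0.492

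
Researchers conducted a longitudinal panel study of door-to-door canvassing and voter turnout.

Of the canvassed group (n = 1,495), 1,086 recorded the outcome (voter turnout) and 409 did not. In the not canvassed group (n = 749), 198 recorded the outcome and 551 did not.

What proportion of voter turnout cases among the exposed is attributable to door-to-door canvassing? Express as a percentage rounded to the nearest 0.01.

From the description: a = 1086, b = 409, c = 198, d = 551.
Risk in exposed = 1086/1495 = 0.72642; risk in unexposed = 198/749 = 0.26435.
RR = 0.72642/0.26435 = 2.74793
AR% = (RR − 1)/RR × 100 = (2.74793 − 1)/2.74793 × 100 = 63.6089%

63.61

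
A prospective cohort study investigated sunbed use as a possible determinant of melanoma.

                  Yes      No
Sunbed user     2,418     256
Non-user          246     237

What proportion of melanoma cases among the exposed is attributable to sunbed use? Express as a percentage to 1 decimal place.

43.7

Cells: a = 2418, b = 256, c = 246, d = 237.
Risk in exposed = 2418/2674 = 0.90426; risk in unexposed = 246/483 = 0.50932.
RR = 0.90426/0.50932 = 1.77544
AR% = (RR − 1)/RR × 100 = (1.77544 − 1)/1.77544 × 100 = 43.6761%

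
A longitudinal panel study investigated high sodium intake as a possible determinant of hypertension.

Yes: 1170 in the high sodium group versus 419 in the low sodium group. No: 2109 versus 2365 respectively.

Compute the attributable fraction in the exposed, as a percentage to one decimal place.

57.8

From the description: a = 1170, b = 2109, c = 419, d = 2365.
Risk in exposed = 1170/3279 = 0.35682; risk in unexposed = 419/2784 = 0.15050.
RR = 0.35682/0.15050 = 2.37083
AR% = (RR − 1)/RR × 100 = (2.37083 − 1)/2.37083 × 100 = 57.8206%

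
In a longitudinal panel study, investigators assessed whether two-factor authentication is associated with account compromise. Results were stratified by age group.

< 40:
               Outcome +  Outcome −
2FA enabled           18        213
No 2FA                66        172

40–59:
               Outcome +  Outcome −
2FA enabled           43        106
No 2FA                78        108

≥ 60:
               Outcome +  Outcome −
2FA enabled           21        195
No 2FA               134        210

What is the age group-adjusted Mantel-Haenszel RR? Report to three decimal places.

0.386

RR_MH = Σ(aᵢ·n₀ᵢ/nᵢ) / Σ(cᵢ·n₁ᵢ/nᵢ), with n₁ᵢ = aᵢ+bᵢ (exposed), n₀ᵢ = cᵢ+dᵢ (unexposed), nᵢ = n₁ᵢ+n₀ᵢ.
Stratum 1 (< 40): n₁ = 231, n₀ = 238, n = 469; a·n₀/n = 18·238/469 = 9.1343; c·n₁/n = 66·231/469 = 32.5075
Stratum 2 (40–59): n₁ = 149, n₀ = 186, n = 335; a·n₀/n = 43·186/335 = 23.8746; c·n₁/n = 78·149/335 = 34.6925
Stratum 3 (≥ 60): n₁ = 216, n₀ = 344, n = 560; a·n₀/n = 21·344/560 = 12.9000; c·n₁/n = 134·216/560 = 51.6857
RR_MH = (9.1343 + 23.8746 + 12.9000) / (32.5075 + 34.6925 + 51.6857) = 45.9090 / 118.8857 = 0.38616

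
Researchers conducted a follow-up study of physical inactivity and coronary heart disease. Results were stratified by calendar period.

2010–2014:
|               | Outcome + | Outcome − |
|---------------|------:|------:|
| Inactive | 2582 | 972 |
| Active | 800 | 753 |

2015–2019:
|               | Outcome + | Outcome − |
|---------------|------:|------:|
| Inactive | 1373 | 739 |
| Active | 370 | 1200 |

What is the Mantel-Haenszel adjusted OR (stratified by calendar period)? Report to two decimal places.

3.66

OR_MH = Σ(aᵢdᵢ/nᵢ) / Σ(bᵢcᵢ/nᵢ), where nᵢ is the stratum total.
Stratum 1 (2010–2014): n = 5107; a·d/n = 2582·753/5107 = 380.7022; b·c/n = 972·800/5107 = 152.2616
Stratum 2 (2015–2019): n = 3682; a·d/n = 1373·1200/3682 = 447.4742; b·c/n = 739·370/3682 = 74.2613
OR_MH = (380.7022 + 447.4742) / (152.2616 + 74.2613) = 828.1764 / 226.5229 = 3.65604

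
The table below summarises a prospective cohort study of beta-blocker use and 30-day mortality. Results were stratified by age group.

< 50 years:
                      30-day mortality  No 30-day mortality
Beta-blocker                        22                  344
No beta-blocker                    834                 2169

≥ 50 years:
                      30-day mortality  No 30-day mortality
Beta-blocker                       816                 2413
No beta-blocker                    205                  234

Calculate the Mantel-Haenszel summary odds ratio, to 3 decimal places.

OR_MH = Σ(aᵢdᵢ/nᵢ) / Σ(bᵢcᵢ/nᵢ), where nᵢ is the stratum total.
Stratum 1 (< 50 years): n = 3369; a·d/n = 22·2169/3369 = 14.1638; b·c/n = 344·834/3369 = 85.1576
Stratum 2 (≥ 50 years): n = 3668; a·d/n = 816·234/3668 = 52.0567; b·c/n = 2413·205/3668 = 134.8596
OR_MH = (14.1638 + 52.0567) / (85.1576 + 134.8596) = 66.2206 / 220.0172 = 0.30098

0.301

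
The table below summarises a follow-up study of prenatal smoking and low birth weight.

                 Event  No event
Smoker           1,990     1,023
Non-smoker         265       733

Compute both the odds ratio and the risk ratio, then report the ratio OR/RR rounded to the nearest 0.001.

2.163

Cells: a = 1990, b = 1023, c = 265, d = 733.
OR = (1990·733)/(1023·265) = 1458670/271095 = 5.38066
Risk in exposed = 1990/3013 = 0.66047; risk in unexposed = 265/998 = 0.26553; RR = 2.48736
OR/RR = 5.38066 / 2.48736 = 2.16320
The outcome is not rare, so the OR lies further from 1 than the RR.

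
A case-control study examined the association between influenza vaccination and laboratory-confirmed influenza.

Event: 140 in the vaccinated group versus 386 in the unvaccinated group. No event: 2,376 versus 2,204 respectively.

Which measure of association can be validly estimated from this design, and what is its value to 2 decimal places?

0.34

From the description: a = 140, b = 2376, c = 386, d = 2204.
This is a case-control study: participants were sampled on outcome status, so risks in the source population cannot be estimated directly — relative risk is not valid here. The odds ratio is the appropriate measure.
OR = (a·d)/(b·c) = (140 × 2204) / (2376 × 386) = 308560 / 917136 = 0.33644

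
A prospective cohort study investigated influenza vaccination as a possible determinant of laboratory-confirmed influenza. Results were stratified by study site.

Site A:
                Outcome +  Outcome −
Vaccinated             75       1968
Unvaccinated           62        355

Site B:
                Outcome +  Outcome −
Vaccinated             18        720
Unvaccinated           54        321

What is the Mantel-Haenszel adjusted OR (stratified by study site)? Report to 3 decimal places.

0.189

OR_MH = Σ(aᵢdᵢ/nᵢ) / Σ(bᵢcᵢ/nᵢ), where nᵢ is the stratum total.
Stratum 1 (Site A): n = 2460; a·d/n = 75·355/2460 = 10.8232; b·c/n = 1968·62/2460 = 49.6000
Stratum 2 (Site B): n = 1113; a·d/n = 18·321/1113 = 5.1914; b·c/n = 720·54/1113 = 34.9326
OR_MH = (10.8232 + 5.1914) / (49.6000 + 34.9326) = 16.0145 / 84.5326 = 0.18945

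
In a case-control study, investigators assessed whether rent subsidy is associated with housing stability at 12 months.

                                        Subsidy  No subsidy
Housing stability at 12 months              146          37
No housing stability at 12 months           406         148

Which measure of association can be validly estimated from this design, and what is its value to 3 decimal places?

Reading the table with exposure as columns: a = 146 (Subsidy, case), b = 406 (Subsidy, non-case), c = 37 (No subsidy, case), d = 148.
This is a case-control study: participants were sampled on outcome status, so risks in the source population cannot be estimated directly — relative risk is not valid here. The odds ratio is the appropriate measure.
OR = (a·d)/(b·c) = (146 × 148) / (406 × 37) = 21608 / 15022 = 1.43842

1.438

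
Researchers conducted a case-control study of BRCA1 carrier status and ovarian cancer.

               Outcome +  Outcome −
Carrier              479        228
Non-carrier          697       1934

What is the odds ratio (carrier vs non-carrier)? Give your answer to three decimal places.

Cells: a = 479, b = 228, c = 697, d = 1934.
OR = (a·d)/(b·c) = (479 × 1934) / (228 × 697) = 926386 / 158916 = 5.82941
The odds of ovarian cancer are about 5.83 times as high in the carrier group.

5.829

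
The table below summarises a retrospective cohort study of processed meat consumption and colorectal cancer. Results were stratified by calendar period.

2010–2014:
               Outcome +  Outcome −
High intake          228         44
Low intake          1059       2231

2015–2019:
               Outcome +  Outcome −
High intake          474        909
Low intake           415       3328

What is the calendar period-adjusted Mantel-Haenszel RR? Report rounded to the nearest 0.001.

RR_MH = Σ(aᵢ·n₀ᵢ/nᵢ) / Σ(cᵢ·n₁ᵢ/nᵢ), with n₁ᵢ = aᵢ+bᵢ (exposed), n₀ᵢ = cᵢ+dᵢ (unexposed), nᵢ = n₁ᵢ+n₀ᵢ.
Stratum 1 (2010–2014): n₁ = 272, n₀ = 3290, n = 3562; a·n₀/n = 228·3290/3562 = 210.5896; c·n₁/n = 1059·272/3562 = 80.8669
Stratum 2 (2015–2019): n₁ = 1383, n₀ = 3743, n = 5126; a·n₀/n = 474·3743/5126 = 346.1143; c·n₁/n = 415·1383/5126 = 111.9674
RR_MH = (210.5896 + 346.1143) / (80.8669 + 111.9674) = 556.7039 / 192.8343 = 2.88695

2.887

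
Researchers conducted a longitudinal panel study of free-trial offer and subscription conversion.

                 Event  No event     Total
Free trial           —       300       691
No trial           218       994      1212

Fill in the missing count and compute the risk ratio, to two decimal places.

3.15

The missing cell is in the exposed row: 691 − 300 = 391.
So a = 391, b = 300, c = 218, d = 994.
RR = [a/(a+b)] / [c/(c+d)] = (391/691) / (218/1212) = 0.56585/0.17987 = 3.14590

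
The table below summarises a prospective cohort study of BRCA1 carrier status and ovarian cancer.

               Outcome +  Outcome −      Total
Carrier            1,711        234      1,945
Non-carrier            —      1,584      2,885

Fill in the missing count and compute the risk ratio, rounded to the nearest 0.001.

The missing cell is in the unexposed row: 2885 − 1584 = 1301.
So a = 1711, b = 234, c = 1301, d = 1584.
RR = [a/(a+b)] / [c/(c+d)] = (1711/1945) / (1301/2885) = 0.87969/0.45095 = 1.95074

1.951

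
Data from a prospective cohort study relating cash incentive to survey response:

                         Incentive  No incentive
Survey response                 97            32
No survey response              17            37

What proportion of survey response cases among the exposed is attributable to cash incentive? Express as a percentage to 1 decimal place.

Reading the table with exposure as columns: a = 97 (Incentive, case), b = 17 (Incentive, non-case), c = 32 (No incentive, case), d = 37.
Risk in exposed = 97/114 = 0.85088; risk in unexposed = 32/69 = 0.46377.
RR = 0.85088/0.46377 = 1.83470
AR% = (RR − 1)/RR × 100 = (1.83470 − 1)/1.83470 × 100 = 45.4953%

45.5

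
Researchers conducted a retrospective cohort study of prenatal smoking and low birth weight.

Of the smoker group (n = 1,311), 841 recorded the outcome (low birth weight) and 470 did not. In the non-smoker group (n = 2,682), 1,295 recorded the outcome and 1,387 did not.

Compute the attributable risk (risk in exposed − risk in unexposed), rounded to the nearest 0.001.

From the description: a = 841, b = 470, c = 1295, d = 1387.
Risk in exposed = 841/1311 = 0.641495; risk in unexposed = 1295/2682 = 0.482849.
Risk difference = 0.641495 − 0.482849 = 0.158646

0.159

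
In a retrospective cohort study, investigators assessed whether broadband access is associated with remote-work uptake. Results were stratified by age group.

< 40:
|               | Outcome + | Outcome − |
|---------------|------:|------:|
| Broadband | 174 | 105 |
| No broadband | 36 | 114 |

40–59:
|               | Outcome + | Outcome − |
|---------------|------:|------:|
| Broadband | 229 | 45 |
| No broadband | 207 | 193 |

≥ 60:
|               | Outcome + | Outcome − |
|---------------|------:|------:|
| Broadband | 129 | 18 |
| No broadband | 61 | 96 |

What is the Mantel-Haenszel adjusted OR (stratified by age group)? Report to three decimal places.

5.813

OR_MH = Σ(aᵢdᵢ/nᵢ) / Σ(bᵢcᵢ/nᵢ), where nᵢ is the stratum total.
Stratum 1 (< 40): n = 429; a·d/n = 174·114/429 = 46.2378; b·c/n = 105·36/429 = 8.8112
Stratum 2 (40–59): n = 674; a·d/n = 229·193/674 = 65.5742; b·c/n = 45·207/674 = 13.8205
Stratum 3 (≥ 60): n = 304; a·d/n = 129·96/304 = 40.7368; b·c/n = 18·61/304 = 3.6118
OR_MH = (46.2378 + 65.5742 + 40.7368) / (8.8112 + 13.8205 + 3.6118) = 152.5488 / 26.2435 = 5.81282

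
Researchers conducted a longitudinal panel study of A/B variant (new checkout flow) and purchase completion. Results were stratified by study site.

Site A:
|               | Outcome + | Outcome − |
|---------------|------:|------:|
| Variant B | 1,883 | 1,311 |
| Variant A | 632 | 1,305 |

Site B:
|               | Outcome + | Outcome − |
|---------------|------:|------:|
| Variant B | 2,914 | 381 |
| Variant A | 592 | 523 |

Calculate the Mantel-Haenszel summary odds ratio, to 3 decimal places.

OR_MH = Σ(aᵢdᵢ/nᵢ) / Σ(bᵢcᵢ/nᵢ), where nᵢ is the stratum total.
Stratum 1 (Site A): n = 5131; a·d/n = 1883·1305/5131 = 478.9154; b·c/n = 1311·632/5131 = 161.4796
Stratum 2 (Site B): n = 4410; a·d/n = 2914·523/4410 = 345.5832; b·c/n = 381·592/4410 = 51.1456
OR_MH = (478.9154 + 345.5832) / (161.4796 + 51.1456) = 824.4986 / 212.6252 = 3.87771

3.878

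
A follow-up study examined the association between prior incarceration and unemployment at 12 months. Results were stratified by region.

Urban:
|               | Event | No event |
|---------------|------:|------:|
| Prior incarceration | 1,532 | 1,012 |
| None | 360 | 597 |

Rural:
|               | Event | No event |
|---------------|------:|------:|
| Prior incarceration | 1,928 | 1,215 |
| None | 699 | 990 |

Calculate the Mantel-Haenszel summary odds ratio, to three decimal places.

2.345

OR_MH = Σ(aᵢdᵢ/nᵢ) / Σ(bᵢcᵢ/nᵢ), where nᵢ is the stratum total.
Stratum 1 (Urban): n = 3501; a·d/n = 1532·597/3501 = 261.2408; b·c/n = 1012·360/3501 = 104.0617
Stratum 2 (Rural): n = 4832; a·d/n = 1928·990/4832 = 395.0166; b·c/n = 1215·699/4832 = 175.7626
OR_MH = (261.2408 + 395.0166) / (104.0617 + 175.7626) = 656.2573 / 279.8243 = 2.34525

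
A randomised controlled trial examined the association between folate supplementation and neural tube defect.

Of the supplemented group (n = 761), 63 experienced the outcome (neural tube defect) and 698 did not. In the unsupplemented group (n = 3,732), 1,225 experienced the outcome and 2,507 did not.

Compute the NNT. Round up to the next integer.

5

Risk in treated group = 63/761 = 0.08279; risk in control = 1225/3732 = 0.32824.
Absolute risk reduction = 0.32824 − 0.08279 = 0.24546
NNT = 1 / ARR = 1 / 0.24546 = 4.074 → round up → 5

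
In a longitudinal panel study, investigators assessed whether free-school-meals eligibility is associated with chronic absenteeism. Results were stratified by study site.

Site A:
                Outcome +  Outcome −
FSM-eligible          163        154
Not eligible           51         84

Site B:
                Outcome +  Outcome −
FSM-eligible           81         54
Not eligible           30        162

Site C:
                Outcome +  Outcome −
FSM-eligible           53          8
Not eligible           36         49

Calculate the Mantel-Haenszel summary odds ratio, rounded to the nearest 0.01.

OR_MH = Σ(aᵢdᵢ/nᵢ) / Σ(bᵢcᵢ/nᵢ), where nᵢ is the stratum total.
Stratum 1 (Site A): n = 452; a·d/n = 163·84/452 = 30.2920; b·c/n = 154·51/452 = 17.3761
Stratum 2 (Site B): n = 327; a·d/n = 81·162/327 = 40.1284; b·c/n = 54·30/327 = 4.9541
Stratum 3 (Site C): n = 146; a·d/n = 53·49/146 = 17.7877; b·c/n = 8·36/146 = 1.9726
OR_MH = (30.2920 + 40.1284 + 17.7877) / (17.3761 + 4.9541 + 1.9726) = 88.2081 / 24.3028 = 3.62954

3.63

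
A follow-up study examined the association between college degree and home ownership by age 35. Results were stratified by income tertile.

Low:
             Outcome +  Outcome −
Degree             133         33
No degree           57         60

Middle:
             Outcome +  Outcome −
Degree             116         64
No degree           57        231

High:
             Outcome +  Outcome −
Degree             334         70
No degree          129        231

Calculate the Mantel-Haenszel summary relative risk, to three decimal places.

2.296

RR_MH = Σ(aᵢ·n₀ᵢ/nᵢ) / Σ(cᵢ·n₁ᵢ/nᵢ), with n₁ᵢ = aᵢ+bᵢ (exposed), n₀ᵢ = cᵢ+dᵢ (unexposed), nᵢ = n₁ᵢ+n₀ᵢ.
Stratum 1 (Low): n₁ = 166, n₀ = 117, n = 283; a·n₀/n = 133·117/283 = 54.9859; c·n₁/n = 57·166/283 = 33.4346
Stratum 2 (Middle): n₁ = 180, n₀ = 288, n = 468; a·n₀/n = 116·288/468 = 71.3846; c·n₁/n = 57·180/468 = 21.9231
Stratum 3 (High): n₁ = 404, n₀ = 360, n = 764; a·n₀/n = 334·360/764 = 157.3822; c·n₁/n = 129·404/764 = 68.2147
RR_MH = (54.9859 + 71.3846 + 157.3822) / (33.4346 + 21.9231 + 68.2147) = 283.7527 / 123.5724 = 2.29625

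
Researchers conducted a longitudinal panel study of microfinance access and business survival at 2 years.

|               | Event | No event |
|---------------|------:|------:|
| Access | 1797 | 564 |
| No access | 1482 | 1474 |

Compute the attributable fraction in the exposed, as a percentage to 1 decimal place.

Cells: a = 1797, b = 564, c = 1482, d = 1474.
Risk in exposed = 1797/2361 = 0.76112; risk in unexposed = 1482/2956 = 0.50135.
RR = 0.76112/0.50135 = 1.51813
AR% = (RR − 1)/RR × 100 = (1.51813 − 1)/1.51813 × 100 = 34.1294%

34.1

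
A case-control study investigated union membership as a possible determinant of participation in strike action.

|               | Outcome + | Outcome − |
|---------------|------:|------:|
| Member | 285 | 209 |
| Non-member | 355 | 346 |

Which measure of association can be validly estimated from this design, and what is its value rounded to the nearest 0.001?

1.329

Cells: a = 285, b = 209, c = 355, d = 346.
This is a case-control study: participants were sampled on outcome status, so risks in the source population cannot be estimated directly — relative risk is not valid here. The odds ratio is the appropriate measure.
OR = (a·d)/(b·c) = (285 × 346) / (209 × 355) = 98610 / 74195 = 1.32907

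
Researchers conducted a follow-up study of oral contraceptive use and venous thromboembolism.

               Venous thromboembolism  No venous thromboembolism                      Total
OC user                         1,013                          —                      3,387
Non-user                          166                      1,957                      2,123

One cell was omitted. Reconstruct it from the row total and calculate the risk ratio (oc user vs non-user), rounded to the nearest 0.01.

The missing cell is in the exposed row: 3387 − 1013 = 2374.
So a = 1013, b = 2374, c = 166, d = 1957.
RR = [a/(a+b)] / [c/(c+d)] = (1013/3387) / (166/2123) = 0.29908/0.07819 = 3.82504

3.83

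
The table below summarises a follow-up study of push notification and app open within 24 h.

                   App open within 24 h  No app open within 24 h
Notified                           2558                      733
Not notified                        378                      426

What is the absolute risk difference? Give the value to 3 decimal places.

Cells: a = 2558, b = 733, c = 378, d = 426.
Risk in exposed = 2558/3291 = 0.777271; risk in unexposed = 378/804 = 0.470149.
Risk difference = 0.777271 − 0.470149 = 0.307122

0.307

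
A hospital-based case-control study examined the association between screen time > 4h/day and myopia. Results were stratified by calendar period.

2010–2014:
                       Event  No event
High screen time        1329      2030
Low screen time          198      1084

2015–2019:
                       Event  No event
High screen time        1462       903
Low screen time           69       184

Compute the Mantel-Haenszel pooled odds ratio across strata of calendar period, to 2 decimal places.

OR_MH = Σ(aᵢdᵢ/nᵢ) / Σ(bᵢcᵢ/nᵢ), where nᵢ is the stratum total.
Stratum 1 (2010–2014): n = 4641; a·d/n = 1329·1084/4641 = 310.4150; b·c/n = 2030·198/4641 = 86.6063
Stratum 2 (2015–2019): n = 2618; a·d/n = 1462·184/2618 = 102.7532; b·c/n = 903·69/2618 = 23.7995
OR_MH = (310.4150 + 102.7532) / (86.6063 + 23.7995) = 413.1682 / 110.4058 = 3.74227

3.74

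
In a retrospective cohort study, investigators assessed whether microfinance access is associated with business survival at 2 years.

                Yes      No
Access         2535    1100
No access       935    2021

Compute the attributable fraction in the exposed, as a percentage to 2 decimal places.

54.64

Cells: a = 2535, b = 1100, c = 935, d = 2021.
Risk in exposed = 2535/3635 = 0.69739; risk in unexposed = 935/2956 = 0.31631.
RR = 0.69739/0.31631 = 2.20479
AR% = (RR − 1)/RR × 100 = (2.20479 − 1)/2.20479 × 100 = 54.6441%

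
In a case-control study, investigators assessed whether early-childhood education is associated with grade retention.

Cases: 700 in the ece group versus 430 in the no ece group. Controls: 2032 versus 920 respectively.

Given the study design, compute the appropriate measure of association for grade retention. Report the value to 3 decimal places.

0.737

From the description: a = 700, b = 2032, c = 430, d = 920.
This is a case-control study: participants were sampled on outcome status, so risks in the source population cannot be estimated directly — relative risk is not valid here. The odds ratio is the appropriate measure.
OR = (a·d)/(b·c) = (700 × 920) / (2032 × 430) = 644000 / 873760 = 0.73704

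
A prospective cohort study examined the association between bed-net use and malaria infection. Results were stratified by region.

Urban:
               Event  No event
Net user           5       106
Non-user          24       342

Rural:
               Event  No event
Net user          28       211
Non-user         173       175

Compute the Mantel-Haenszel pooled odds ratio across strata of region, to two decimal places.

0.18

OR_MH = Σ(aᵢdᵢ/nᵢ) / Σ(bᵢcᵢ/nᵢ), where nᵢ is the stratum total.
Stratum 1 (Urban): n = 477; a·d/n = 5·342/477 = 3.5849; b·c/n = 106·24/477 = 5.3333
Stratum 2 (Rural): n = 587; a·d/n = 28·175/587 = 8.3475; b·c/n = 211·173/587 = 62.1857
OR_MH = (3.5849 + 8.3475) / (5.3333 + 62.1857) = 11.9324 / 67.5190 = 0.17673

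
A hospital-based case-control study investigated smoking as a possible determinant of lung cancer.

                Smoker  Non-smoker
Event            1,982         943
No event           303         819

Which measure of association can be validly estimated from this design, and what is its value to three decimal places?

5.681

Reading the table with exposure as columns: a = 1982 (Smoker, case), b = 303 (Smoker, non-case), c = 943 (Non-smoker, case), d = 819.
This is a hospital-based case-control study: participants were sampled on outcome status, so risks in the source population cannot be estimated directly — relative risk is not valid here. The odds ratio is the appropriate measure.
OR = (a·d)/(b·c) = (1982 × 819) / (303 × 943) = 1623258 / 285729 = 5.68111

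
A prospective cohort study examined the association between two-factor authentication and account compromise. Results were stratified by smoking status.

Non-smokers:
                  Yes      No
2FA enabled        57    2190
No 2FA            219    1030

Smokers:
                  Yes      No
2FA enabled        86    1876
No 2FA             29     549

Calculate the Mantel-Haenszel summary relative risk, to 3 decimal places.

0.245

RR_MH = Σ(aᵢ·n₀ᵢ/nᵢ) / Σ(cᵢ·n₁ᵢ/nᵢ), with n₁ᵢ = aᵢ+bᵢ (exposed), n₀ᵢ = cᵢ+dᵢ (unexposed), nᵢ = n₁ᵢ+n₀ᵢ.
Stratum 1 (Non-smokers): n₁ = 2247, n₀ = 1249, n = 3496; a·n₀/n = 57·1249/3496 = 20.3641; c·n₁/n = 219·2247/3496 = 140.7589
Stratum 2 (Smokers): n₁ = 1962, n₀ = 578, n = 2540; a·n₀/n = 86·578/2540 = 19.5701; c·n₁/n = 29·1962/2540 = 22.4008
RR_MH = (20.3641 + 19.5701) / (140.7589 + 22.4008) = 39.9342 / 163.1597 = 0.24476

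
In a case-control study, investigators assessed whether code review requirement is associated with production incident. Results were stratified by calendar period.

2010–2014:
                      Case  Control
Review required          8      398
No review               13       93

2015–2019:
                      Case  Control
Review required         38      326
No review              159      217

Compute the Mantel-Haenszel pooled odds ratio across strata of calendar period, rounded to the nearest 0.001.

OR_MH = Σ(aᵢdᵢ/nᵢ) / Σ(bᵢcᵢ/nᵢ), where nᵢ is the stratum total.
Stratum 1 (2010–2014): n = 512; a·d/n = 8·93/512 = 1.4531; b·c/n = 398·13/512 = 10.1055
Stratum 2 (2015–2019): n = 740; a·d/n = 38·217/740 = 11.1432; b·c/n = 326·159/740 = 70.0459
OR_MH = (1.4531 + 11.1432) / (10.1055 + 70.0459) = 12.5964 / 80.1514 = 0.15716

0.157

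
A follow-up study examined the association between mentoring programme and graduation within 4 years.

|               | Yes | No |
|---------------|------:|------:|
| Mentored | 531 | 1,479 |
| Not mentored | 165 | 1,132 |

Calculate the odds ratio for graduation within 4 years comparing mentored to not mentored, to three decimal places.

2.463

Cells: a = 531, b = 1479, c = 165, d = 1132.
OR = (a·d)/(b·c) = (531 × 1132) / (1479 × 165) = 601092 / 244035 = 2.46314
The odds of graduation within 4 years are about 2.46 times as high in the mentored group.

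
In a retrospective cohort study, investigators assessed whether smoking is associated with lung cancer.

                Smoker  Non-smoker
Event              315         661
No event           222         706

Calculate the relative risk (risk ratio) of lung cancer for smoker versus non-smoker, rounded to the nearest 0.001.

1.213

Reading the table with exposure as columns: a = 315 (Smoker, case), b = 222 (Smoker, non-case), c = 661 (Non-smoker, case), d = 706.
Risk in exposed = 315/537 = 0.58659; risk in unexposed = 661/1367 = 0.48354.
RR = 0.58659 / 0.48354 = 1.21312
The risk among the exposed is 1.21 times that among the unexposed.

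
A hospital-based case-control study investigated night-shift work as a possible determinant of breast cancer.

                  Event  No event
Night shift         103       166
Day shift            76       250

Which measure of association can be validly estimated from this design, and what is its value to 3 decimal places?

2.041

Cells: a = 103, b = 166, c = 76, d = 250.
This is a hospital-based case-control study: participants were sampled on outcome status, so risks in the source population cannot be estimated directly — relative risk is not valid here. The odds ratio is the appropriate measure.
OR = (a·d)/(b·c) = (103 × 250) / (166 × 76) = 25750 / 12616 = 2.04106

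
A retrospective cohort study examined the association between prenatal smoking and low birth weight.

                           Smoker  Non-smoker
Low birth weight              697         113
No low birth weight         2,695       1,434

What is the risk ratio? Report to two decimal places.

Reading the table with exposure as columns: a = 697 (Smoker, case), b = 2695 (Smoker, non-case), c = 113 (Non-smoker, case), d = 1434.
Risk in exposed = 697/3392 = 0.20548; risk in unexposed = 113/1547 = 0.07304.
RR = 0.20548 / 0.07304 = 2.81312
The risk among the exposed is 2.81 times that among the unexposed.

2.81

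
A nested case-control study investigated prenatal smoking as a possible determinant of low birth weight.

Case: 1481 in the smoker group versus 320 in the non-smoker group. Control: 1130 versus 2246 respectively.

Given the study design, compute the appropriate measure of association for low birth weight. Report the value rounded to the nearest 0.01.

From the description: a = 1481, b = 1130, c = 320, d = 2246.
This is a nested case-control study: participants were sampled on outcome status, so risks in the source population cannot be estimated directly — relative risk is not valid here. The odds ratio is the appropriate measure.
OR = (a·d)/(b·c) = (1481 × 2246) / (1130 × 320) = 3326326 / 361600 = 9.19891

9.20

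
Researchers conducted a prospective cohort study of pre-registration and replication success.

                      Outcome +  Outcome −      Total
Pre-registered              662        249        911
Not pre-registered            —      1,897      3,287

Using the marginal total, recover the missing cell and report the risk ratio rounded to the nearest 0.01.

The missing cell is in the unexposed row: 3287 − 1897 = 1390.
So a = 662, b = 249, c = 1390, d = 1897.
RR = [a/(a+b)] / [c/(c+d)] = (662/911) / (1390/3287) = 0.72667/0.42288 = 1.71840

1.72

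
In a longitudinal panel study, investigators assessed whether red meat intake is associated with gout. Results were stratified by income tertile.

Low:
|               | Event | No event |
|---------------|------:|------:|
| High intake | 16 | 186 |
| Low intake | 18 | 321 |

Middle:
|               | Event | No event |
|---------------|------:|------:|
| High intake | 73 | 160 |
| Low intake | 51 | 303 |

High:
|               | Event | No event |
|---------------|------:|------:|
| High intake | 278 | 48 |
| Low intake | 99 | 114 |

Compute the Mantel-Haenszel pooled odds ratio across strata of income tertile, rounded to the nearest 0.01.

3.67

OR_MH = Σ(aᵢdᵢ/nᵢ) / Σ(bᵢcᵢ/nᵢ), where nᵢ is the stratum total.
Stratum 1 (Low): n = 541; a·d/n = 16·321/541 = 9.4935; b·c/n = 186·18/541 = 6.1885
Stratum 2 (Middle): n = 587; a·d/n = 73·303/587 = 37.6814; b·c/n = 160·51/587 = 13.9012
Stratum 3 (High): n = 539; a·d/n = 278·114/539 = 58.7978; b·c/n = 48·99/539 = 8.8163
OR_MH = (9.4935 + 37.6814 + 58.7978) / (6.1885 + 13.9012 + 8.8163) = 105.9727 / 28.9061 = 3.66611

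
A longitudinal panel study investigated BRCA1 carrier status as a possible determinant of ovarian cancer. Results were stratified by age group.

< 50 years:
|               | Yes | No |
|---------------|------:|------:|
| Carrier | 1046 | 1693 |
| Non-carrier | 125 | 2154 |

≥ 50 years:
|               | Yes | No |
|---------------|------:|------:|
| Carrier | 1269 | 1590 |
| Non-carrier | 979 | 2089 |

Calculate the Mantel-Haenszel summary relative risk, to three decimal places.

RR_MH = Σ(aᵢ·n₀ᵢ/nᵢ) / Σ(cᵢ·n₁ᵢ/nᵢ), with n₁ᵢ = aᵢ+bᵢ (exposed), n₀ᵢ = cᵢ+dᵢ (unexposed), nᵢ = n₁ᵢ+n₀ᵢ.
Stratum 1 (< 50 years): n₁ = 2739, n₀ = 2279, n = 5018; a·n₀/n = 1046·2279/5018 = 475.0566; c·n₁/n = 125·2739/5018 = 68.2294
Stratum 2 (≥ 50 years): n₁ = 2859, n₀ = 3068, n = 5927; a·n₀/n = 1269·3068/5927 = 656.8740; c·n₁/n = 979·2859/5927 = 472.2391
RR_MH = (475.0566 + 656.8740) / (68.2294 + 472.2391) = 1131.9306 / 540.4684 = 2.09435

2.094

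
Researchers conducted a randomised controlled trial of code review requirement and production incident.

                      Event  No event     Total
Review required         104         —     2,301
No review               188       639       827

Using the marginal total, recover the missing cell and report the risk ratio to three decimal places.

0.199

The missing cell is in the exposed row: 2301 − 104 = 2197.
So a = 104, b = 2197, c = 188, d = 639.
RR = [a/(a+b)] / [c/(c+d)] = (104/2301) / (188/827) = 0.04520/0.22733 = 0.19882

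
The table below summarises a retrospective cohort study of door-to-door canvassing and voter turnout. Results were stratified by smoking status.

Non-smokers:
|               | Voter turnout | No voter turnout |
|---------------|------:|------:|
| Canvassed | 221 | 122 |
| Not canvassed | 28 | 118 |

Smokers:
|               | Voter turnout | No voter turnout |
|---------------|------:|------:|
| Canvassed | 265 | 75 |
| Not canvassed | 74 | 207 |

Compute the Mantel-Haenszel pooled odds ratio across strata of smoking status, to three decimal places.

8.897

OR_MH = Σ(aᵢdᵢ/nᵢ) / Σ(bᵢcᵢ/nᵢ), where nᵢ is the stratum total.
Stratum 1 (Non-smokers): n = 489; a·d/n = 221·118/489 = 53.3292; b·c/n = 122·28/489 = 6.9857
Stratum 2 (Smokers): n = 621; a·d/n = 265·207/621 = 88.3333; b·c/n = 75·74/621 = 8.9372
OR_MH = (53.3292 + 88.3333) / (6.9857 + 8.9372) = 141.6626 / 15.9229 = 8.89679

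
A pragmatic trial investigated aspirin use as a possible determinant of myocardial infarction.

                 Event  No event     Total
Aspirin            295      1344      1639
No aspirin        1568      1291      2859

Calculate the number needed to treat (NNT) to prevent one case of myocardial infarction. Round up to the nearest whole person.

3

Risk in treated group = 295/1639 = 0.17999; risk in control = 1568/2859 = 0.54844.
Absolute risk reduction = 0.54844 − 0.17999 = 0.36846
NNT = 1 / ARR = 1 / 0.36846 = 2.714 → round up → 3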